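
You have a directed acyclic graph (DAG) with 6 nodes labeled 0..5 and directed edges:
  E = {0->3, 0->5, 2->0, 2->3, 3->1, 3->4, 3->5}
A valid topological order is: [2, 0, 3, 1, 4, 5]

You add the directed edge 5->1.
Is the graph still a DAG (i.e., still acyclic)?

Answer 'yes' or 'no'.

Given toposort: [2, 0, 3, 1, 4, 5]
Position of 5: index 5; position of 1: index 3
New edge 5->1: backward (u after v in old order)
Backward edge: old toposort is now invalid. Check if this creates a cycle.
Does 1 already reach 5? Reachable from 1: [1]. NO -> still a DAG (reorder needed).
Still a DAG? yes

Answer: yes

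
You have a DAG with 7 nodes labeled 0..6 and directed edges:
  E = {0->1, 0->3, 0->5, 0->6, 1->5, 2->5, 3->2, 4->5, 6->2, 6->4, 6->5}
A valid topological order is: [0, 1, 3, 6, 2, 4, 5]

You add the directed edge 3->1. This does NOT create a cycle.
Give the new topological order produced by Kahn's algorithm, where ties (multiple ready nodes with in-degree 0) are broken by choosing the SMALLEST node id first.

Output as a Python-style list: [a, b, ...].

Old toposort: [0, 1, 3, 6, 2, 4, 5]
Added edge: 3->1
Position of 3 (2) > position of 1 (1). Must reorder: 3 must now come before 1.
Run Kahn's algorithm (break ties by smallest node id):
  initial in-degrees: [0, 2, 2, 1, 1, 5, 1]
  ready (indeg=0): [0]
  pop 0: indeg[1]->1; indeg[3]->0; indeg[5]->4; indeg[6]->0 | ready=[3, 6] | order so far=[0]
  pop 3: indeg[1]->0; indeg[2]->1 | ready=[1, 6] | order so far=[0, 3]
  pop 1: indeg[5]->3 | ready=[6] | order so far=[0, 3, 1]
  pop 6: indeg[2]->0; indeg[4]->0; indeg[5]->2 | ready=[2, 4] | order so far=[0, 3, 1, 6]
  pop 2: indeg[5]->1 | ready=[4] | order so far=[0, 3, 1, 6, 2]
  pop 4: indeg[5]->0 | ready=[5] | order so far=[0, 3, 1, 6, 2, 4]
  pop 5: no out-edges | ready=[] | order so far=[0, 3, 1, 6, 2, 4, 5]
  Result: [0, 3, 1, 6, 2, 4, 5]

Answer: [0, 3, 1, 6, 2, 4, 5]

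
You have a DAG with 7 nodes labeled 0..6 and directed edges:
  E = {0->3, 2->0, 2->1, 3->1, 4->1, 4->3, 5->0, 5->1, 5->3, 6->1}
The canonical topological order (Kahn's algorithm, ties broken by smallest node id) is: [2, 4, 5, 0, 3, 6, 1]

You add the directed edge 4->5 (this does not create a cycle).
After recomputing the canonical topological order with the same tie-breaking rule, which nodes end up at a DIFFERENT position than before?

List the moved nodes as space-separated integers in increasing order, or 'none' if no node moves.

Answer: none

Derivation:
Old toposort: [2, 4, 5, 0, 3, 6, 1]
Added edge 4->5
Recompute Kahn (smallest-id tiebreak):
  initial in-degrees: [2, 5, 0, 3, 0, 1, 0]
  ready (indeg=0): [2, 4, 6]
  pop 2: indeg[0]->1; indeg[1]->4 | ready=[4, 6] | order so far=[2]
  pop 4: indeg[1]->3; indeg[3]->2; indeg[5]->0 | ready=[5, 6] | order so far=[2, 4]
  pop 5: indeg[0]->0; indeg[1]->2; indeg[3]->1 | ready=[0, 6] | order so far=[2, 4, 5]
  pop 0: indeg[3]->0 | ready=[3, 6] | order so far=[2, 4, 5, 0]
  pop 3: indeg[1]->1 | ready=[6] | order so far=[2, 4, 5, 0, 3]
  pop 6: indeg[1]->0 | ready=[1] | order so far=[2, 4, 5, 0, 3, 6]
  pop 1: no out-edges | ready=[] | order so far=[2, 4, 5, 0, 3, 6, 1]
New canonical toposort: [2, 4, 5, 0, 3, 6, 1]
Compare positions:
  Node 0: index 3 -> 3 (same)
  Node 1: index 6 -> 6 (same)
  Node 2: index 0 -> 0 (same)
  Node 3: index 4 -> 4 (same)
  Node 4: index 1 -> 1 (same)
  Node 5: index 2 -> 2 (same)
  Node 6: index 5 -> 5 (same)
Nodes that changed position: none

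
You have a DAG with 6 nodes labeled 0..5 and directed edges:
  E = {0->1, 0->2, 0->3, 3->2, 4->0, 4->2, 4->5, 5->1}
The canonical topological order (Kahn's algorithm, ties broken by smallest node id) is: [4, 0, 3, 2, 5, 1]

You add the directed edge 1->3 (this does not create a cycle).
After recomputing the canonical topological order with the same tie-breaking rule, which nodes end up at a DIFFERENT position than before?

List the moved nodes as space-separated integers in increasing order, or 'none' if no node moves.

Answer: 1 2 3 5

Derivation:
Old toposort: [4, 0, 3, 2, 5, 1]
Added edge 1->3
Recompute Kahn (smallest-id tiebreak):
  initial in-degrees: [1, 2, 3, 2, 0, 1]
  ready (indeg=0): [4]
  pop 4: indeg[0]->0; indeg[2]->2; indeg[5]->0 | ready=[0, 5] | order so far=[4]
  pop 0: indeg[1]->1; indeg[2]->1; indeg[3]->1 | ready=[5] | order so far=[4, 0]
  pop 5: indeg[1]->0 | ready=[1] | order so far=[4, 0, 5]
  pop 1: indeg[3]->0 | ready=[3] | order so far=[4, 0, 5, 1]
  pop 3: indeg[2]->0 | ready=[2] | order so far=[4, 0, 5, 1, 3]
  pop 2: no out-edges | ready=[] | order so far=[4, 0, 5, 1, 3, 2]
New canonical toposort: [4, 0, 5, 1, 3, 2]
Compare positions:
  Node 0: index 1 -> 1 (same)
  Node 1: index 5 -> 3 (moved)
  Node 2: index 3 -> 5 (moved)
  Node 3: index 2 -> 4 (moved)
  Node 4: index 0 -> 0 (same)
  Node 5: index 4 -> 2 (moved)
Nodes that changed position: 1 2 3 5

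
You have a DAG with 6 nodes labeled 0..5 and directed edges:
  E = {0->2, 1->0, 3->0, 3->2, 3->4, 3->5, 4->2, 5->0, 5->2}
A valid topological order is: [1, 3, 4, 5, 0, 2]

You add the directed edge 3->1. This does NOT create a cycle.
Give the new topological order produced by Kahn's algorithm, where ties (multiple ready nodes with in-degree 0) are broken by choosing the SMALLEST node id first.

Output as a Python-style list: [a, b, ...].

Old toposort: [1, 3, 4, 5, 0, 2]
Added edge: 3->1
Position of 3 (1) > position of 1 (0). Must reorder: 3 must now come before 1.
Run Kahn's algorithm (break ties by smallest node id):
  initial in-degrees: [3, 1, 4, 0, 1, 1]
  ready (indeg=0): [3]
  pop 3: indeg[0]->2; indeg[1]->0; indeg[2]->3; indeg[4]->0; indeg[5]->0 | ready=[1, 4, 5] | order so far=[3]
  pop 1: indeg[0]->1 | ready=[4, 5] | order so far=[3, 1]
  pop 4: indeg[2]->2 | ready=[5] | order so far=[3, 1, 4]
  pop 5: indeg[0]->0; indeg[2]->1 | ready=[0] | order so far=[3, 1, 4, 5]
  pop 0: indeg[2]->0 | ready=[2] | order so far=[3, 1, 4, 5, 0]
  pop 2: no out-edges | ready=[] | order so far=[3, 1, 4, 5, 0, 2]
  Result: [3, 1, 4, 5, 0, 2]

Answer: [3, 1, 4, 5, 0, 2]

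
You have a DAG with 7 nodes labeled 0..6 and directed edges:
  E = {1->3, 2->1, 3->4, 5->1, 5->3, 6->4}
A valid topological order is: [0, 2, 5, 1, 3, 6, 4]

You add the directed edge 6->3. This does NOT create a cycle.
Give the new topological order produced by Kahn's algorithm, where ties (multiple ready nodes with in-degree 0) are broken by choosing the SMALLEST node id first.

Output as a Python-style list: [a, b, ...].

Old toposort: [0, 2, 5, 1, 3, 6, 4]
Added edge: 6->3
Position of 6 (5) > position of 3 (4). Must reorder: 6 must now come before 3.
Run Kahn's algorithm (break ties by smallest node id):
  initial in-degrees: [0, 2, 0, 3, 2, 0, 0]
  ready (indeg=0): [0, 2, 5, 6]
  pop 0: no out-edges | ready=[2, 5, 6] | order so far=[0]
  pop 2: indeg[1]->1 | ready=[5, 6] | order so far=[0, 2]
  pop 5: indeg[1]->0; indeg[3]->2 | ready=[1, 6] | order so far=[0, 2, 5]
  pop 1: indeg[3]->1 | ready=[6] | order so far=[0, 2, 5, 1]
  pop 6: indeg[3]->0; indeg[4]->1 | ready=[3] | order so far=[0, 2, 5, 1, 6]
  pop 3: indeg[4]->0 | ready=[4] | order so far=[0, 2, 5, 1, 6, 3]
  pop 4: no out-edges | ready=[] | order so far=[0, 2, 5, 1, 6, 3, 4]
  Result: [0, 2, 5, 1, 6, 3, 4]

Answer: [0, 2, 5, 1, 6, 3, 4]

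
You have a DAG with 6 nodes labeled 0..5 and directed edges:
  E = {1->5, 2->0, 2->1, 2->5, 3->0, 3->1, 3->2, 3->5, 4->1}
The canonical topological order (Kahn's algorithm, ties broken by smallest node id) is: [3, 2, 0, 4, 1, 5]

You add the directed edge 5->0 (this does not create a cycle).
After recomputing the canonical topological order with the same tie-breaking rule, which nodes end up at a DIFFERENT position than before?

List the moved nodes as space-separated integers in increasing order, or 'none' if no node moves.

Old toposort: [3, 2, 0, 4, 1, 5]
Added edge 5->0
Recompute Kahn (smallest-id tiebreak):
  initial in-degrees: [3, 3, 1, 0, 0, 3]
  ready (indeg=0): [3, 4]
  pop 3: indeg[0]->2; indeg[1]->2; indeg[2]->0; indeg[5]->2 | ready=[2, 4] | order so far=[3]
  pop 2: indeg[0]->1; indeg[1]->1; indeg[5]->1 | ready=[4] | order so far=[3, 2]
  pop 4: indeg[1]->0 | ready=[1] | order so far=[3, 2, 4]
  pop 1: indeg[5]->0 | ready=[5] | order so far=[3, 2, 4, 1]
  pop 5: indeg[0]->0 | ready=[0] | order so far=[3, 2, 4, 1, 5]
  pop 0: no out-edges | ready=[] | order so far=[3, 2, 4, 1, 5, 0]
New canonical toposort: [3, 2, 4, 1, 5, 0]
Compare positions:
  Node 0: index 2 -> 5 (moved)
  Node 1: index 4 -> 3 (moved)
  Node 2: index 1 -> 1 (same)
  Node 3: index 0 -> 0 (same)
  Node 4: index 3 -> 2 (moved)
  Node 5: index 5 -> 4 (moved)
Nodes that changed position: 0 1 4 5

Answer: 0 1 4 5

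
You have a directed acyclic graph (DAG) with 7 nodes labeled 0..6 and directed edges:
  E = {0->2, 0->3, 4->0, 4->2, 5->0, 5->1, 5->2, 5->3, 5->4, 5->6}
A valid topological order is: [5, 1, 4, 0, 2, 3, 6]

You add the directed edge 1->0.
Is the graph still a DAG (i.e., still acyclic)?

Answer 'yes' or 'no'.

Given toposort: [5, 1, 4, 0, 2, 3, 6]
Position of 1: index 1; position of 0: index 3
New edge 1->0: forward
Forward edge: respects the existing order. Still a DAG, same toposort still valid.
Still a DAG? yes

Answer: yes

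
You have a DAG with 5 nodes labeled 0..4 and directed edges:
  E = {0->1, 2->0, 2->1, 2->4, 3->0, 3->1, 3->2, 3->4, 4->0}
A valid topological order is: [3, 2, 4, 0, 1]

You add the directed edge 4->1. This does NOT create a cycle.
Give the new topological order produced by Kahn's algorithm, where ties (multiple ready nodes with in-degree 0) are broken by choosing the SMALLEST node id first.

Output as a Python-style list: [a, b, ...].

Answer: [3, 2, 4, 0, 1]

Derivation:
Old toposort: [3, 2, 4, 0, 1]
Added edge: 4->1
Position of 4 (2) < position of 1 (4). Old order still valid.
Run Kahn's algorithm (break ties by smallest node id):
  initial in-degrees: [3, 4, 1, 0, 2]
  ready (indeg=0): [3]
  pop 3: indeg[0]->2; indeg[1]->3; indeg[2]->0; indeg[4]->1 | ready=[2] | order so far=[3]
  pop 2: indeg[0]->1; indeg[1]->2; indeg[4]->0 | ready=[4] | order so far=[3, 2]
  pop 4: indeg[0]->0; indeg[1]->1 | ready=[0] | order so far=[3, 2, 4]
  pop 0: indeg[1]->0 | ready=[1] | order so far=[3, 2, 4, 0]
  pop 1: no out-edges | ready=[] | order so far=[3, 2, 4, 0, 1]
  Result: [3, 2, 4, 0, 1]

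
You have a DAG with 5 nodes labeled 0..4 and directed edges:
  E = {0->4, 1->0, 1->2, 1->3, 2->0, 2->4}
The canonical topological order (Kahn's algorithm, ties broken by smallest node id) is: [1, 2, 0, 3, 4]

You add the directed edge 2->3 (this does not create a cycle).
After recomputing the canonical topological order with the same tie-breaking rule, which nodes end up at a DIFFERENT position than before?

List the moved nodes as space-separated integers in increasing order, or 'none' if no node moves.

Old toposort: [1, 2, 0, 3, 4]
Added edge 2->3
Recompute Kahn (smallest-id tiebreak):
  initial in-degrees: [2, 0, 1, 2, 2]
  ready (indeg=0): [1]
  pop 1: indeg[0]->1; indeg[2]->0; indeg[3]->1 | ready=[2] | order so far=[1]
  pop 2: indeg[0]->0; indeg[3]->0; indeg[4]->1 | ready=[0, 3] | order so far=[1, 2]
  pop 0: indeg[4]->0 | ready=[3, 4] | order so far=[1, 2, 0]
  pop 3: no out-edges | ready=[4] | order so far=[1, 2, 0, 3]
  pop 4: no out-edges | ready=[] | order so far=[1, 2, 0, 3, 4]
New canonical toposort: [1, 2, 0, 3, 4]
Compare positions:
  Node 0: index 2 -> 2 (same)
  Node 1: index 0 -> 0 (same)
  Node 2: index 1 -> 1 (same)
  Node 3: index 3 -> 3 (same)
  Node 4: index 4 -> 4 (same)
Nodes that changed position: none

Answer: none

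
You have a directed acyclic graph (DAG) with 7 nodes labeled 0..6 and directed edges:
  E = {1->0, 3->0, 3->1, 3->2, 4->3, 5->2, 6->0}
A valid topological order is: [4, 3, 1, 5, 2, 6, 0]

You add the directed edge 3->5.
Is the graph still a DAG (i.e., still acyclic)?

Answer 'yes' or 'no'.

Given toposort: [4, 3, 1, 5, 2, 6, 0]
Position of 3: index 1; position of 5: index 3
New edge 3->5: forward
Forward edge: respects the existing order. Still a DAG, same toposort still valid.
Still a DAG? yes

Answer: yes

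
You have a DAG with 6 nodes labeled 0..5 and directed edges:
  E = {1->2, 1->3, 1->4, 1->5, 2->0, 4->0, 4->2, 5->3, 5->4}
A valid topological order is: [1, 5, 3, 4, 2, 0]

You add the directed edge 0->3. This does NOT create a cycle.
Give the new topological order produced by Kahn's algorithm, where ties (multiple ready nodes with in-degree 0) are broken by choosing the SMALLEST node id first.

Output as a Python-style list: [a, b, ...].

Old toposort: [1, 5, 3, 4, 2, 0]
Added edge: 0->3
Position of 0 (5) > position of 3 (2). Must reorder: 0 must now come before 3.
Run Kahn's algorithm (break ties by smallest node id):
  initial in-degrees: [2, 0, 2, 3, 2, 1]
  ready (indeg=0): [1]
  pop 1: indeg[2]->1; indeg[3]->2; indeg[4]->1; indeg[5]->0 | ready=[5] | order so far=[1]
  pop 5: indeg[3]->1; indeg[4]->0 | ready=[4] | order so far=[1, 5]
  pop 4: indeg[0]->1; indeg[2]->0 | ready=[2] | order so far=[1, 5, 4]
  pop 2: indeg[0]->0 | ready=[0] | order so far=[1, 5, 4, 2]
  pop 0: indeg[3]->0 | ready=[3] | order so far=[1, 5, 4, 2, 0]
  pop 3: no out-edges | ready=[] | order so far=[1, 5, 4, 2, 0, 3]
  Result: [1, 5, 4, 2, 0, 3]

Answer: [1, 5, 4, 2, 0, 3]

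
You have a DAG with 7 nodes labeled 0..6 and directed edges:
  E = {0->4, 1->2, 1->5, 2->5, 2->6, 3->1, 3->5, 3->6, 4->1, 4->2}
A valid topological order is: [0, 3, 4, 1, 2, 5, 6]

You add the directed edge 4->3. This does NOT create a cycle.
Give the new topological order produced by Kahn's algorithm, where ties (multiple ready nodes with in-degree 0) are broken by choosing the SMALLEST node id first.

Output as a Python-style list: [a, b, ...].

Old toposort: [0, 3, 4, 1, 2, 5, 6]
Added edge: 4->3
Position of 4 (2) > position of 3 (1). Must reorder: 4 must now come before 3.
Run Kahn's algorithm (break ties by smallest node id):
  initial in-degrees: [0, 2, 2, 1, 1, 3, 2]
  ready (indeg=0): [0]
  pop 0: indeg[4]->0 | ready=[4] | order so far=[0]
  pop 4: indeg[1]->1; indeg[2]->1; indeg[3]->0 | ready=[3] | order so far=[0, 4]
  pop 3: indeg[1]->0; indeg[5]->2; indeg[6]->1 | ready=[1] | order so far=[0, 4, 3]
  pop 1: indeg[2]->0; indeg[5]->1 | ready=[2] | order so far=[0, 4, 3, 1]
  pop 2: indeg[5]->0; indeg[6]->0 | ready=[5, 6] | order so far=[0, 4, 3, 1, 2]
  pop 5: no out-edges | ready=[6] | order so far=[0, 4, 3, 1, 2, 5]
  pop 6: no out-edges | ready=[] | order so far=[0, 4, 3, 1, 2, 5, 6]
  Result: [0, 4, 3, 1, 2, 5, 6]

Answer: [0, 4, 3, 1, 2, 5, 6]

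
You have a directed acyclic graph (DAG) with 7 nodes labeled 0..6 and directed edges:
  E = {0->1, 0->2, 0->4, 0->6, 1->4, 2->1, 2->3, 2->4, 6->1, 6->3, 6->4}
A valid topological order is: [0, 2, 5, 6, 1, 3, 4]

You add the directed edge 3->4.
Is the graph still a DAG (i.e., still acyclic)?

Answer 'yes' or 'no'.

Given toposort: [0, 2, 5, 6, 1, 3, 4]
Position of 3: index 5; position of 4: index 6
New edge 3->4: forward
Forward edge: respects the existing order. Still a DAG, same toposort still valid.
Still a DAG? yes

Answer: yes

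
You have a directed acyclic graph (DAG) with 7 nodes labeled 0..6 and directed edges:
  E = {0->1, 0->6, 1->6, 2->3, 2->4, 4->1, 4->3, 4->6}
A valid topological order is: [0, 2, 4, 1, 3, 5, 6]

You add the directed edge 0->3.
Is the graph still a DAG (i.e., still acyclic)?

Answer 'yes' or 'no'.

Given toposort: [0, 2, 4, 1, 3, 5, 6]
Position of 0: index 0; position of 3: index 4
New edge 0->3: forward
Forward edge: respects the existing order. Still a DAG, same toposort still valid.
Still a DAG? yes

Answer: yes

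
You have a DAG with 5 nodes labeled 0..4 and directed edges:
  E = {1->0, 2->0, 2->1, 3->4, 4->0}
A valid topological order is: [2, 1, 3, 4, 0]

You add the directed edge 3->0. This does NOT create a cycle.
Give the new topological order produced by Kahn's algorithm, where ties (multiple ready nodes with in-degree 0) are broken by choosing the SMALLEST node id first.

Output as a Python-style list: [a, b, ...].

Old toposort: [2, 1, 3, 4, 0]
Added edge: 3->0
Position of 3 (2) < position of 0 (4). Old order still valid.
Run Kahn's algorithm (break ties by smallest node id):
  initial in-degrees: [4, 1, 0, 0, 1]
  ready (indeg=0): [2, 3]
  pop 2: indeg[0]->3; indeg[1]->0 | ready=[1, 3] | order so far=[2]
  pop 1: indeg[0]->2 | ready=[3] | order so far=[2, 1]
  pop 3: indeg[0]->1; indeg[4]->0 | ready=[4] | order so far=[2, 1, 3]
  pop 4: indeg[0]->0 | ready=[0] | order so far=[2, 1, 3, 4]
  pop 0: no out-edges | ready=[] | order so far=[2, 1, 3, 4, 0]
  Result: [2, 1, 3, 4, 0]

Answer: [2, 1, 3, 4, 0]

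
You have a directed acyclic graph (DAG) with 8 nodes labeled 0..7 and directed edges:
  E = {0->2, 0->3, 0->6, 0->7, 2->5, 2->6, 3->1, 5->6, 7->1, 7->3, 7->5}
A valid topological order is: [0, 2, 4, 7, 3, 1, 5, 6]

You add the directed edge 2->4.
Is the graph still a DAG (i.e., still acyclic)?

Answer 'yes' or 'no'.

Given toposort: [0, 2, 4, 7, 3, 1, 5, 6]
Position of 2: index 1; position of 4: index 2
New edge 2->4: forward
Forward edge: respects the existing order. Still a DAG, same toposort still valid.
Still a DAG? yes

Answer: yes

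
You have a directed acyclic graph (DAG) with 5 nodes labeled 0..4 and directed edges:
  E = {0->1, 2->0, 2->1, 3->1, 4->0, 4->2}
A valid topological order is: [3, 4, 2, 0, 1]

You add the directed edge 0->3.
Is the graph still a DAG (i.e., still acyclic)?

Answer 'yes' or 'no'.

Given toposort: [3, 4, 2, 0, 1]
Position of 0: index 3; position of 3: index 0
New edge 0->3: backward (u after v in old order)
Backward edge: old toposort is now invalid. Check if this creates a cycle.
Does 3 already reach 0? Reachable from 3: [1, 3]. NO -> still a DAG (reorder needed).
Still a DAG? yes

Answer: yes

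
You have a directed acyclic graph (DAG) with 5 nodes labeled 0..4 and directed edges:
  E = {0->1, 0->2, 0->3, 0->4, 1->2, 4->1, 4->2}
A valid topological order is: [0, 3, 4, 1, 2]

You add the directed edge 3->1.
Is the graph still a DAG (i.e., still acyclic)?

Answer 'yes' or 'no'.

Answer: yes

Derivation:
Given toposort: [0, 3, 4, 1, 2]
Position of 3: index 1; position of 1: index 3
New edge 3->1: forward
Forward edge: respects the existing order. Still a DAG, same toposort still valid.
Still a DAG? yes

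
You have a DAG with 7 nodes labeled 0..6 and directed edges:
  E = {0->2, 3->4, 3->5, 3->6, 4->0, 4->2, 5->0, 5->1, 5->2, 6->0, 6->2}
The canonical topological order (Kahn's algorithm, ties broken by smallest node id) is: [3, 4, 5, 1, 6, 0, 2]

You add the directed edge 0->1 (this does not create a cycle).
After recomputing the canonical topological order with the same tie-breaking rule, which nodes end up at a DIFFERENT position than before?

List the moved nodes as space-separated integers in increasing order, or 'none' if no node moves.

Answer: 0 1 6

Derivation:
Old toposort: [3, 4, 5, 1, 6, 0, 2]
Added edge 0->1
Recompute Kahn (smallest-id tiebreak):
  initial in-degrees: [3, 2, 4, 0, 1, 1, 1]
  ready (indeg=0): [3]
  pop 3: indeg[4]->0; indeg[5]->0; indeg[6]->0 | ready=[4, 5, 6] | order so far=[3]
  pop 4: indeg[0]->2; indeg[2]->3 | ready=[5, 6] | order so far=[3, 4]
  pop 5: indeg[0]->1; indeg[1]->1; indeg[2]->2 | ready=[6] | order so far=[3, 4, 5]
  pop 6: indeg[0]->0; indeg[2]->1 | ready=[0] | order so far=[3, 4, 5, 6]
  pop 0: indeg[1]->0; indeg[2]->0 | ready=[1, 2] | order so far=[3, 4, 5, 6, 0]
  pop 1: no out-edges | ready=[2] | order so far=[3, 4, 5, 6, 0, 1]
  pop 2: no out-edges | ready=[] | order so far=[3, 4, 5, 6, 0, 1, 2]
New canonical toposort: [3, 4, 5, 6, 0, 1, 2]
Compare positions:
  Node 0: index 5 -> 4 (moved)
  Node 1: index 3 -> 5 (moved)
  Node 2: index 6 -> 6 (same)
  Node 3: index 0 -> 0 (same)
  Node 4: index 1 -> 1 (same)
  Node 5: index 2 -> 2 (same)
  Node 6: index 4 -> 3 (moved)
Nodes that changed position: 0 1 6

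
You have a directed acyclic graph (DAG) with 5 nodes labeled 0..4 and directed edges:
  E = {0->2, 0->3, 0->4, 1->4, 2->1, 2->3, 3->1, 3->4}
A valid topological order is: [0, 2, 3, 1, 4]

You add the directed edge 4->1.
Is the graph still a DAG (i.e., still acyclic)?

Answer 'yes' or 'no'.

Given toposort: [0, 2, 3, 1, 4]
Position of 4: index 4; position of 1: index 3
New edge 4->1: backward (u after v in old order)
Backward edge: old toposort is now invalid. Check if this creates a cycle.
Does 1 already reach 4? Reachable from 1: [1, 4]. YES -> cycle!
Still a DAG? no

Answer: no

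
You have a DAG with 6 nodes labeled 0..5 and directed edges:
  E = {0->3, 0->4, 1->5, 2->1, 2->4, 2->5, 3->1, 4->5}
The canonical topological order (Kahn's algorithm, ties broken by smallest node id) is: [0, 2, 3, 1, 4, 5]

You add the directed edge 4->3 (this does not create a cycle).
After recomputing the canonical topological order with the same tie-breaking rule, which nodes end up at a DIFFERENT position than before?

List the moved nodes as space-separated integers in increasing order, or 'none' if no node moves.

Answer: 1 3 4

Derivation:
Old toposort: [0, 2, 3, 1, 4, 5]
Added edge 4->3
Recompute Kahn (smallest-id tiebreak):
  initial in-degrees: [0, 2, 0, 2, 2, 3]
  ready (indeg=0): [0, 2]
  pop 0: indeg[3]->1; indeg[4]->1 | ready=[2] | order so far=[0]
  pop 2: indeg[1]->1; indeg[4]->0; indeg[5]->2 | ready=[4] | order so far=[0, 2]
  pop 4: indeg[3]->0; indeg[5]->1 | ready=[3] | order so far=[0, 2, 4]
  pop 3: indeg[1]->0 | ready=[1] | order so far=[0, 2, 4, 3]
  pop 1: indeg[5]->0 | ready=[5] | order so far=[0, 2, 4, 3, 1]
  pop 5: no out-edges | ready=[] | order so far=[0, 2, 4, 3, 1, 5]
New canonical toposort: [0, 2, 4, 3, 1, 5]
Compare positions:
  Node 0: index 0 -> 0 (same)
  Node 1: index 3 -> 4 (moved)
  Node 2: index 1 -> 1 (same)
  Node 3: index 2 -> 3 (moved)
  Node 4: index 4 -> 2 (moved)
  Node 5: index 5 -> 5 (same)
Nodes that changed position: 1 3 4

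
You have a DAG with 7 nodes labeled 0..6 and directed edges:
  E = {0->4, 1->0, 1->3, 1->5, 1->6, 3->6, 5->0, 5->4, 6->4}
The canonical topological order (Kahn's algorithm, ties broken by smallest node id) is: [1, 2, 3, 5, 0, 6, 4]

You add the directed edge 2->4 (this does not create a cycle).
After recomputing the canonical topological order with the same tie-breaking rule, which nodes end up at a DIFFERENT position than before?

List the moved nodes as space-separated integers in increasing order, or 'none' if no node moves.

Old toposort: [1, 2, 3, 5, 0, 6, 4]
Added edge 2->4
Recompute Kahn (smallest-id tiebreak):
  initial in-degrees: [2, 0, 0, 1, 4, 1, 2]
  ready (indeg=0): [1, 2]
  pop 1: indeg[0]->1; indeg[3]->0; indeg[5]->0; indeg[6]->1 | ready=[2, 3, 5] | order so far=[1]
  pop 2: indeg[4]->3 | ready=[3, 5] | order so far=[1, 2]
  pop 3: indeg[6]->0 | ready=[5, 6] | order so far=[1, 2, 3]
  pop 5: indeg[0]->0; indeg[4]->2 | ready=[0, 6] | order so far=[1, 2, 3, 5]
  pop 0: indeg[4]->1 | ready=[6] | order so far=[1, 2, 3, 5, 0]
  pop 6: indeg[4]->0 | ready=[4] | order so far=[1, 2, 3, 5, 0, 6]
  pop 4: no out-edges | ready=[] | order so far=[1, 2, 3, 5, 0, 6, 4]
New canonical toposort: [1, 2, 3, 5, 0, 6, 4]
Compare positions:
  Node 0: index 4 -> 4 (same)
  Node 1: index 0 -> 0 (same)
  Node 2: index 1 -> 1 (same)
  Node 3: index 2 -> 2 (same)
  Node 4: index 6 -> 6 (same)
  Node 5: index 3 -> 3 (same)
  Node 6: index 5 -> 5 (same)
Nodes that changed position: none

Answer: none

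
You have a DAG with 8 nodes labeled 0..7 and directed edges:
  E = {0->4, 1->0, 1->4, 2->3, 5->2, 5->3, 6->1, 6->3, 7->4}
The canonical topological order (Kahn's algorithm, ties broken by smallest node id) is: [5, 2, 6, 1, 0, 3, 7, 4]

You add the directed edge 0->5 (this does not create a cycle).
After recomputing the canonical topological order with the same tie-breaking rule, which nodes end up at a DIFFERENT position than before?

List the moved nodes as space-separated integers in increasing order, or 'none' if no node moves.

Old toposort: [5, 2, 6, 1, 0, 3, 7, 4]
Added edge 0->5
Recompute Kahn (smallest-id tiebreak):
  initial in-degrees: [1, 1, 1, 3, 3, 1, 0, 0]
  ready (indeg=0): [6, 7]
  pop 6: indeg[1]->0; indeg[3]->2 | ready=[1, 7] | order so far=[6]
  pop 1: indeg[0]->0; indeg[4]->2 | ready=[0, 7] | order so far=[6, 1]
  pop 0: indeg[4]->1; indeg[5]->0 | ready=[5, 7] | order so far=[6, 1, 0]
  pop 5: indeg[2]->0; indeg[3]->1 | ready=[2, 7] | order so far=[6, 1, 0, 5]
  pop 2: indeg[3]->0 | ready=[3, 7] | order so far=[6, 1, 0, 5, 2]
  pop 3: no out-edges | ready=[7] | order so far=[6, 1, 0, 5, 2, 3]
  pop 7: indeg[4]->0 | ready=[4] | order so far=[6, 1, 0, 5, 2, 3, 7]
  pop 4: no out-edges | ready=[] | order so far=[6, 1, 0, 5, 2, 3, 7, 4]
New canonical toposort: [6, 1, 0, 5, 2, 3, 7, 4]
Compare positions:
  Node 0: index 4 -> 2 (moved)
  Node 1: index 3 -> 1 (moved)
  Node 2: index 1 -> 4 (moved)
  Node 3: index 5 -> 5 (same)
  Node 4: index 7 -> 7 (same)
  Node 5: index 0 -> 3 (moved)
  Node 6: index 2 -> 0 (moved)
  Node 7: index 6 -> 6 (same)
Nodes that changed position: 0 1 2 5 6

Answer: 0 1 2 5 6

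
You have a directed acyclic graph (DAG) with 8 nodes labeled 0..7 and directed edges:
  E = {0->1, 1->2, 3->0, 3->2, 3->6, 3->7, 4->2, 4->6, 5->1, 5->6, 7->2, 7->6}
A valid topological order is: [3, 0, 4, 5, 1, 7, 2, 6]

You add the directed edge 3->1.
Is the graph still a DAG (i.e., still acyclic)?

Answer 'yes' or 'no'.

Given toposort: [3, 0, 4, 5, 1, 7, 2, 6]
Position of 3: index 0; position of 1: index 4
New edge 3->1: forward
Forward edge: respects the existing order. Still a DAG, same toposort still valid.
Still a DAG? yes

Answer: yes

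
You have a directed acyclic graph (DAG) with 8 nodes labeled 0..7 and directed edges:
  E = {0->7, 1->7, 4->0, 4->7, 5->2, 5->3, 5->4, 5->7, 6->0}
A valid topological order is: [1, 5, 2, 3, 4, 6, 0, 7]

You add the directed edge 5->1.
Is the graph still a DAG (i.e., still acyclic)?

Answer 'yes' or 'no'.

Answer: yes

Derivation:
Given toposort: [1, 5, 2, 3, 4, 6, 0, 7]
Position of 5: index 1; position of 1: index 0
New edge 5->1: backward (u after v in old order)
Backward edge: old toposort is now invalid. Check if this creates a cycle.
Does 1 already reach 5? Reachable from 1: [1, 7]. NO -> still a DAG (reorder needed).
Still a DAG? yes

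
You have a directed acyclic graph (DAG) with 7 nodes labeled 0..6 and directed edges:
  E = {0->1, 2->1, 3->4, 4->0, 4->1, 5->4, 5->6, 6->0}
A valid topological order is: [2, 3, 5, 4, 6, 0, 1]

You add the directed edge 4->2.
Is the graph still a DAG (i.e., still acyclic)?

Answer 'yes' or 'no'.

Given toposort: [2, 3, 5, 4, 6, 0, 1]
Position of 4: index 3; position of 2: index 0
New edge 4->2: backward (u after v in old order)
Backward edge: old toposort is now invalid. Check if this creates a cycle.
Does 2 already reach 4? Reachable from 2: [1, 2]. NO -> still a DAG (reorder needed).
Still a DAG? yes

Answer: yes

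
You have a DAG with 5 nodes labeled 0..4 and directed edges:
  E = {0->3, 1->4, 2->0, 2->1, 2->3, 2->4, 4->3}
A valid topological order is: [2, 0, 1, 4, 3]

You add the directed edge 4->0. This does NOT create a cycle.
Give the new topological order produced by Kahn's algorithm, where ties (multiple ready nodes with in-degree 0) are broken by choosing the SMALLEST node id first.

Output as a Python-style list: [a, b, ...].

Answer: [2, 1, 4, 0, 3]

Derivation:
Old toposort: [2, 0, 1, 4, 3]
Added edge: 4->0
Position of 4 (3) > position of 0 (1). Must reorder: 4 must now come before 0.
Run Kahn's algorithm (break ties by smallest node id):
  initial in-degrees: [2, 1, 0, 3, 2]
  ready (indeg=0): [2]
  pop 2: indeg[0]->1; indeg[1]->0; indeg[3]->2; indeg[4]->1 | ready=[1] | order so far=[2]
  pop 1: indeg[4]->0 | ready=[4] | order so far=[2, 1]
  pop 4: indeg[0]->0; indeg[3]->1 | ready=[0] | order so far=[2, 1, 4]
  pop 0: indeg[3]->0 | ready=[3] | order so far=[2, 1, 4, 0]
  pop 3: no out-edges | ready=[] | order so far=[2, 1, 4, 0, 3]
  Result: [2, 1, 4, 0, 3]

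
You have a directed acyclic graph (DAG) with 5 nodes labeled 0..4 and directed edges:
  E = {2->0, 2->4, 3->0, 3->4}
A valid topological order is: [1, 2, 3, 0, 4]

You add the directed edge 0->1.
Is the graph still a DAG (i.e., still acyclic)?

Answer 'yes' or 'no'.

Given toposort: [1, 2, 3, 0, 4]
Position of 0: index 3; position of 1: index 0
New edge 0->1: backward (u after v in old order)
Backward edge: old toposort is now invalid. Check if this creates a cycle.
Does 1 already reach 0? Reachable from 1: [1]. NO -> still a DAG (reorder needed).
Still a DAG? yes

Answer: yes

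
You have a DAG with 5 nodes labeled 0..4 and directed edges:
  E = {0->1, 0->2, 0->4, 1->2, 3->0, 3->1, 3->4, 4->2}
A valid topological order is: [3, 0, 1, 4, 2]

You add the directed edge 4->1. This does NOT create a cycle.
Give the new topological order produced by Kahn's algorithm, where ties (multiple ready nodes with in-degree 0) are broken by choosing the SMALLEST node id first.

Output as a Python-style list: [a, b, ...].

Old toposort: [3, 0, 1, 4, 2]
Added edge: 4->1
Position of 4 (3) > position of 1 (2). Must reorder: 4 must now come before 1.
Run Kahn's algorithm (break ties by smallest node id):
  initial in-degrees: [1, 3, 3, 0, 2]
  ready (indeg=0): [3]
  pop 3: indeg[0]->0; indeg[1]->2; indeg[4]->1 | ready=[0] | order so far=[3]
  pop 0: indeg[1]->1; indeg[2]->2; indeg[4]->0 | ready=[4] | order so far=[3, 0]
  pop 4: indeg[1]->0; indeg[2]->1 | ready=[1] | order so far=[3, 0, 4]
  pop 1: indeg[2]->0 | ready=[2] | order so far=[3, 0, 4, 1]
  pop 2: no out-edges | ready=[] | order so far=[3, 0, 4, 1, 2]
  Result: [3, 0, 4, 1, 2]

Answer: [3, 0, 4, 1, 2]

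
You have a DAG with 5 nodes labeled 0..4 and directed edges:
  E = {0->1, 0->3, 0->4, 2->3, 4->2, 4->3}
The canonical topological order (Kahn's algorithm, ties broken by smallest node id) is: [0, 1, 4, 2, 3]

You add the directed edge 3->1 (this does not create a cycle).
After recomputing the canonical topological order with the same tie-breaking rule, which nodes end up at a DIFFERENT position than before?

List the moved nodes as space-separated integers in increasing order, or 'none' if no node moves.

Old toposort: [0, 1, 4, 2, 3]
Added edge 3->1
Recompute Kahn (smallest-id tiebreak):
  initial in-degrees: [0, 2, 1, 3, 1]
  ready (indeg=0): [0]
  pop 0: indeg[1]->1; indeg[3]->2; indeg[4]->0 | ready=[4] | order so far=[0]
  pop 4: indeg[2]->0; indeg[3]->1 | ready=[2] | order so far=[0, 4]
  pop 2: indeg[3]->0 | ready=[3] | order so far=[0, 4, 2]
  pop 3: indeg[1]->0 | ready=[1] | order so far=[0, 4, 2, 3]
  pop 1: no out-edges | ready=[] | order so far=[0, 4, 2, 3, 1]
New canonical toposort: [0, 4, 2, 3, 1]
Compare positions:
  Node 0: index 0 -> 0 (same)
  Node 1: index 1 -> 4 (moved)
  Node 2: index 3 -> 2 (moved)
  Node 3: index 4 -> 3 (moved)
  Node 4: index 2 -> 1 (moved)
Nodes that changed position: 1 2 3 4

Answer: 1 2 3 4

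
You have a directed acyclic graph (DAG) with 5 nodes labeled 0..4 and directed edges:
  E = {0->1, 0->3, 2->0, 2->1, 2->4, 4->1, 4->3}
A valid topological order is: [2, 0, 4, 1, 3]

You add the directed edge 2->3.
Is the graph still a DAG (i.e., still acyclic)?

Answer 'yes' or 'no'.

Given toposort: [2, 0, 4, 1, 3]
Position of 2: index 0; position of 3: index 4
New edge 2->3: forward
Forward edge: respects the existing order. Still a DAG, same toposort still valid.
Still a DAG? yes

Answer: yes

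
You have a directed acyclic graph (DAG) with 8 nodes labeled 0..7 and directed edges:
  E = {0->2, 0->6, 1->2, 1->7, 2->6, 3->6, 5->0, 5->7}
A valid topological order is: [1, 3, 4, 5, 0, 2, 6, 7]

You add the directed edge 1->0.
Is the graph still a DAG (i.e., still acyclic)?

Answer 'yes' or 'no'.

Given toposort: [1, 3, 4, 5, 0, 2, 6, 7]
Position of 1: index 0; position of 0: index 4
New edge 1->0: forward
Forward edge: respects the existing order. Still a DAG, same toposort still valid.
Still a DAG? yes

Answer: yes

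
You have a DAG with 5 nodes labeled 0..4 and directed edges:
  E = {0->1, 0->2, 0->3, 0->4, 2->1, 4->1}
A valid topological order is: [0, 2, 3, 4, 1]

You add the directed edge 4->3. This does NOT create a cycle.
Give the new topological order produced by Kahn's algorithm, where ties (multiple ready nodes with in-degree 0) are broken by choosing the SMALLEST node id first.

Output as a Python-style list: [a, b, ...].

Old toposort: [0, 2, 3, 4, 1]
Added edge: 4->3
Position of 4 (3) > position of 3 (2). Must reorder: 4 must now come before 3.
Run Kahn's algorithm (break ties by smallest node id):
  initial in-degrees: [0, 3, 1, 2, 1]
  ready (indeg=0): [0]
  pop 0: indeg[1]->2; indeg[2]->0; indeg[3]->1; indeg[4]->0 | ready=[2, 4] | order so far=[0]
  pop 2: indeg[1]->1 | ready=[4] | order so far=[0, 2]
  pop 4: indeg[1]->0; indeg[3]->0 | ready=[1, 3] | order so far=[0, 2, 4]
  pop 1: no out-edges | ready=[3] | order so far=[0, 2, 4, 1]
  pop 3: no out-edges | ready=[] | order so far=[0, 2, 4, 1, 3]
  Result: [0, 2, 4, 1, 3]

Answer: [0, 2, 4, 1, 3]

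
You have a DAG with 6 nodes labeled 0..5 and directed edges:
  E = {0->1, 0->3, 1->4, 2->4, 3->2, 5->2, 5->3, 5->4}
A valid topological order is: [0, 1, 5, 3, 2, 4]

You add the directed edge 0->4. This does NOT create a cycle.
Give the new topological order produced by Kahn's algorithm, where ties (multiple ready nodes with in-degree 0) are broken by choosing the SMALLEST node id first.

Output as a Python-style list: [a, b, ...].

Answer: [0, 1, 5, 3, 2, 4]

Derivation:
Old toposort: [0, 1, 5, 3, 2, 4]
Added edge: 0->4
Position of 0 (0) < position of 4 (5). Old order still valid.
Run Kahn's algorithm (break ties by smallest node id):
  initial in-degrees: [0, 1, 2, 2, 4, 0]
  ready (indeg=0): [0, 5]
  pop 0: indeg[1]->0; indeg[3]->1; indeg[4]->3 | ready=[1, 5] | order so far=[0]
  pop 1: indeg[4]->2 | ready=[5] | order so far=[0, 1]
  pop 5: indeg[2]->1; indeg[3]->0; indeg[4]->1 | ready=[3] | order so far=[0, 1, 5]
  pop 3: indeg[2]->0 | ready=[2] | order so far=[0, 1, 5, 3]
  pop 2: indeg[4]->0 | ready=[4] | order so far=[0, 1, 5, 3, 2]
  pop 4: no out-edges | ready=[] | order so far=[0, 1, 5, 3, 2, 4]
  Result: [0, 1, 5, 3, 2, 4]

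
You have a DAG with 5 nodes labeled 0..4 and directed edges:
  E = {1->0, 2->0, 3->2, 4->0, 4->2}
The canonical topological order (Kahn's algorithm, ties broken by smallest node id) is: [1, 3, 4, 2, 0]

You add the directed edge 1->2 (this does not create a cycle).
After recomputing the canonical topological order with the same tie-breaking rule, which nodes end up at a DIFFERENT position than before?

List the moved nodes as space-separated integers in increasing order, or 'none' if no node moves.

Answer: none

Derivation:
Old toposort: [1, 3, 4, 2, 0]
Added edge 1->2
Recompute Kahn (smallest-id tiebreak):
  initial in-degrees: [3, 0, 3, 0, 0]
  ready (indeg=0): [1, 3, 4]
  pop 1: indeg[0]->2; indeg[2]->2 | ready=[3, 4] | order so far=[1]
  pop 3: indeg[2]->1 | ready=[4] | order so far=[1, 3]
  pop 4: indeg[0]->1; indeg[2]->0 | ready=[2] | order so far=[1, 3, 4]
  pop 2: indeg[0]->0 | ready=[0] | order so far=[1, 3, 4, 2]
  pop 0: no out-edges | ready=[] | order so far=[1, 3, 4, 2, 0]
New canonical toposort: [1, 3, 4, 2, 0]
Compare positions:
  Node 0: index 4 -> 4 (same)
  Node 1: index 0 -> 0 (same)
  Node 2: index 3 -> 3 (same)
  Node 3: index 1 -> 1 (same)
  Node 4: index 2 -> 2 (same)
Nodes that changed position: none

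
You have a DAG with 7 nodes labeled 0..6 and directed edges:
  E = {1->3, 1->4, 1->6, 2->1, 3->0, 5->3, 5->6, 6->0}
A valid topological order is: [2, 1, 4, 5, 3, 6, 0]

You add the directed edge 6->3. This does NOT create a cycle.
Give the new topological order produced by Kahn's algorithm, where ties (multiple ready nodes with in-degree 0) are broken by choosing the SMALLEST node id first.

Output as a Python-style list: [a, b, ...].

Old toposort: [2, 1, 4, 5, 3, 6, 0]
Added edge: 6->3
Position of 6 (5) > position of 3 (4). Must reorder: 6 must now come before 3.
Run Kahn's algorithm (break ties by smallest node id):
  initial in-degrees: [2, 1, 0, 3, 1, 0, 2]
  ready (indeg=0): [2, 5]
  pop 2: indeg[1]->0 | ready=[1, 5] | order so far=[2]
  pop 1: indeg[3]->2; indeg[4]->0; indeg[6]->1 | ready=[4, 5] | order so far=[2, 1]
  pop 4: no out-edges | ready=[5] | order so far=[2, 1, 4]
  pop 5: indeg[3]->1; indeg[6]->0 | ready=[6] | order so far=[2, 1, 4, 5]
  pop 6: indeg[0]->1; indeg[3]->0 | ready=[3] | order so far=[2, 1, 4, 5, 6]
  pop 3: indeg[0]->0 | ready=[0] | order so far=[2, 1, 4, 5, 6, 3]
  pop 0: no out-edges | ready=[] | order so far=[2, 1, 4, 5, 6, 3, 0]
  Result: [2, 1, 4, 5, 6, 3, 0]

Answer: [2, 1, 4, 5, 6, 3, 0]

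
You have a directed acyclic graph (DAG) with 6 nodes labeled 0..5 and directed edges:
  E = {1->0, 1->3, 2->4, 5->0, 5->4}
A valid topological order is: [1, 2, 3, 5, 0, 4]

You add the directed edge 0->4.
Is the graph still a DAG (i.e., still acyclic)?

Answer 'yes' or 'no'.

Answer: yes

Derivation:
Given toposort: [1, 2, 3, 5, 0, 4]
Position of 0: index 4; position of 4: index 5
New edge 0->4: forward
Forward edge: respects the existing order. Still a DAG, same toposort still valid.
Still a DAG? yes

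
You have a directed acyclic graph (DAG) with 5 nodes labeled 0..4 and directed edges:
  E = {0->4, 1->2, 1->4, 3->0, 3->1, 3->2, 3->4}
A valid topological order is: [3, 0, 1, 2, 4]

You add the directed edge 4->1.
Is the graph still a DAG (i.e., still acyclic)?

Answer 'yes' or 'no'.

Answer: no

Derivation:
Given toposort: [3, 0, 1, 2, 4]
Position of 4: index 4; position of 1: index 2
New edge 4->1: backward (u after v in old order)
Backward edge: old toposort is now invalid. Check if this creates a cycle.
Does 1 already reach 4? Reachable from 1: [1, 2, 4]. YES -> cycle!
Still a DAG? no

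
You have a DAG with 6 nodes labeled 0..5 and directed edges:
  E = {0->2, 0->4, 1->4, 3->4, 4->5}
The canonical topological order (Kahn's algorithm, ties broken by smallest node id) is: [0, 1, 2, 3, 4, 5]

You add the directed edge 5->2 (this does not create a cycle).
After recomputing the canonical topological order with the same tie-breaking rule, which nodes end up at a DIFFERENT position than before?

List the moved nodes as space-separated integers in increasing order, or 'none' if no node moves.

Old toposort: [0, 1, 2, 3, 4, 5]
Added edge 5->2
Recompute Kahn (smallest-id tiebreak):
  initial in-degrees: [0, 0, 2, 0, 3, 1]
  ready (indeg=0): [0, 1, 3]
  pop 0: indeg[2]->1; indeg[4]->2 | ready=[1, 3] | order so far=[0]
  pop 1: indeg[4]->1 | ready=[3] | order so far=[0, 1]
  pop 3: indeg[4]->0 | ready=[4] | order so far=[0, 1, 3]
  pop 4: indeg[5]->0 | ready=[5] | order so far=[0, 1, 3, 4]
  pop 5: indeg[2]->0 | ready=[2] | order so far=[0, 1, 3, 4, 5]
  pop 2: no out-edges | ready=[] | order so far=[0, 1, 3, 4, 5, 2]
New canonical toposort: [0, 1, 3, 4, 5, 2]
Compare positions:
  Node 0: index 0 -> 0 (same)
  Node 1: index 1 -> 1 (same)
  Node 2: index 2 -> 5 (moved)
  Node 3: index 3 -> 2 (moved)
  Node 4: index 4 -> 3 (moved)
  Node 5: index 5 -> 4 (moved)
Nodes that changed position: 2 3 4 5

Answer: 2 3 4 5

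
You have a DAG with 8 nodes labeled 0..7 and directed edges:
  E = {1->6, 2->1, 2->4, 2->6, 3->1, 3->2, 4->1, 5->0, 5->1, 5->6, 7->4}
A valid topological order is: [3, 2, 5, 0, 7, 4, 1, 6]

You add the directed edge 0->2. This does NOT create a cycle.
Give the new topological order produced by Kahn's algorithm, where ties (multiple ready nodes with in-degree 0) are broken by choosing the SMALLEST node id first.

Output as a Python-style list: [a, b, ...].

Old toposort: [3, 2, 5, 0, 7, 4, 1, 6]
Added edge: 0->2
Position of 0 (3) > position of 2 (1). Must reorder: 0 must now come before 2.
Run Kahn's algorithm (break ties by smallest node id):
  initial in-degrees: [1, 4, 2, 0, 2, 0, 3, 0]
  ready (indeg=0): [3, 5, 7]
  pop 3: indeg[1]->3; indeg[2]->1 | ready=[5, 7] | order so far=[3]
  pop 5: indeg[0]->0; indeg[1]->2; indeg[6]->2 | ready=[0, 7] | order so far=[3, 5]
  pop 0: indeg[2]->0 | ready=[2, 7] | order so far=[3, 5, 0]
  pop 2: indeg[1]->1; indeg[4]->1; indeg[6]->1 | ready=[7] | order so far=[3, 5, 0, 2]
  pop 7: indeg[4]->0 | ready=[4] | order so far=[3, 5, 0, 2, 7]
  pop 4: indeg[1]->0 | ready=[1] | order so far=[3, 5, 0, 2, 7, 4]
  pop 1: indeg[6]->0 | ready=[6] | order so far=[3, 5, 0, 2, 7, 4, 1]
  pop 6: no out-edges | ready=[] | order so far=[3, 5, 0, 2, 7, 4, 1, 6]
  Result: [3, 5, 0, 2, 7, 4, 1, 6]

Answer: [3, 5, 0, 2, 7, 4, 1, 6]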